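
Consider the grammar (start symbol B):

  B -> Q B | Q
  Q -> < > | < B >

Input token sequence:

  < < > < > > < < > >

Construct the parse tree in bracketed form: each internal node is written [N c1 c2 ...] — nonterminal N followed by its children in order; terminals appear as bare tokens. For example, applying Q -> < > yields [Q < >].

[B [Q < [B [Q < >] [B [Q < >]]] >] [B [Q < [B [Q < >]] >]]]

B
Q B
< B > B
< Q B > B
< < > B > B
< < > Q > B
< < > < > > B
< < > < > > Q
< < > < > > < B >
< < > < > > < Q >
< < > < > > < < > >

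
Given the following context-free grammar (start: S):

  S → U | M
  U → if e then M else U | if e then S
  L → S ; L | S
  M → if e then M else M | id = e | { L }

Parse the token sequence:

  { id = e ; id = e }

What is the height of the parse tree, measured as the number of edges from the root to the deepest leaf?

6

[S [M { [L [S [M id = e]] ; [L [S [M id = e]]]] }]]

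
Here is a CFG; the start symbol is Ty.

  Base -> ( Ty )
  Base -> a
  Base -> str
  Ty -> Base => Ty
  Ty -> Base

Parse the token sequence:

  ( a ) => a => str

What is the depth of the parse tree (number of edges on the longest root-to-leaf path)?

[Ty [Base ( [Ty [Base a]] )] => [Ty [Base a] => [Ty [Base str]]]]

4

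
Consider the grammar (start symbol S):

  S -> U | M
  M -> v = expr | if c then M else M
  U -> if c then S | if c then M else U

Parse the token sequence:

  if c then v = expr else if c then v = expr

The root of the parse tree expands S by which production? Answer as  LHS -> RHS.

[S [U if c then [M v = expr] else [U if c then [S [M v = expr]]]]]

S -> U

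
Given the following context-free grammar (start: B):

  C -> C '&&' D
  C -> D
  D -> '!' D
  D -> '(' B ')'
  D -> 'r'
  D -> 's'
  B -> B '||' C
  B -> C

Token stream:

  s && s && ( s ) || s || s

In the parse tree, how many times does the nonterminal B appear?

4

[B [B [B [C [C [C [D s]] && [D s]] && [D ( [B [C [D s]]] )]]] || [C [D s]]] || [C [D s]]]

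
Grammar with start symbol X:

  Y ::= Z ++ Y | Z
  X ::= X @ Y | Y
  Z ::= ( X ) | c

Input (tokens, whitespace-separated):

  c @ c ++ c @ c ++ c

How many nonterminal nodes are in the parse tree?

[X [X [X [Y [Z c]]] @ [Y [Z c] ++ [Y [Z c]]]] @ [Y [Z c] ++ [Y [Z c]]]]

13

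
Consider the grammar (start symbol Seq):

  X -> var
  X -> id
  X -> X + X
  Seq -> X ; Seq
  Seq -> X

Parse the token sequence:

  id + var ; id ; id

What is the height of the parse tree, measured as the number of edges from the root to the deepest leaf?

[Seq [X [X id] + [X var]] ; [Seq [X id] ; [Seq [X id]]]]

4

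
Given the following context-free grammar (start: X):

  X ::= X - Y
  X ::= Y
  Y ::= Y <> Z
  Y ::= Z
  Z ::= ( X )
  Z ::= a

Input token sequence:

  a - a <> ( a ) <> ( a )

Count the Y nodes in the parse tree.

6

[X [X [Y [Z a]]] - [Y [Y [Y [Z a]] <> [Z ( [X [Y [Z a]]] )]] <> [Z ( [X [Y [Z a]]] )]]]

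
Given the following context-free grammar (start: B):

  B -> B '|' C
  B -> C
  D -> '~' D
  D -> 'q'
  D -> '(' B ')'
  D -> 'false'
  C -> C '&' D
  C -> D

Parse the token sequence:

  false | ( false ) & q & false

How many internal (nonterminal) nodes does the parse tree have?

[B [B [C [D false]]] | [C [C [C [D ( [B [C [D false]]] )]] & [D q]] & [D false]]]

13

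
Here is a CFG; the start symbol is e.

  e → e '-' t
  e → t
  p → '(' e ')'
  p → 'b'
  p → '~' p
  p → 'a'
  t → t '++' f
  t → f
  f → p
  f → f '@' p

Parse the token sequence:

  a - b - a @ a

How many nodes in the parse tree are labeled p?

[e [e [e [t [f [p a]]]] - [t [f [p b]]]] - [t [f [f [p a]] @ [p a]]]]

4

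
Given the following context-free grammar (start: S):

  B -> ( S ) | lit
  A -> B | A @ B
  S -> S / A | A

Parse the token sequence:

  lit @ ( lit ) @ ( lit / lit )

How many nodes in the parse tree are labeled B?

6

[S [A [A [A [B lit]] @ [B ( [S [A [B lit]]] )]] @ [B ( [S [S [A [B lit]]] / [A [B lit]]] )]]]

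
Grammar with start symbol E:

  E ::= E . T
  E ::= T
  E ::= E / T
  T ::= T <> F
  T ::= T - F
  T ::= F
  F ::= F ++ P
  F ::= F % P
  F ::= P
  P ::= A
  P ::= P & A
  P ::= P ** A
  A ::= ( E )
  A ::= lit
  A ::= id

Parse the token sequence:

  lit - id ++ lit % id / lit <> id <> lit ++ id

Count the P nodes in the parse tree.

[E [E [T [T [F [P [A lit]]]] - [F [F [F [P [A id]]] ++ [P [A lit]]] % [P [A id]]]]] / [T [T [T [F [P [A lit]]]] <> [F [P [A id]]]] <> [F [F [P [A lit]]] ++ [P [A id]]]]]

8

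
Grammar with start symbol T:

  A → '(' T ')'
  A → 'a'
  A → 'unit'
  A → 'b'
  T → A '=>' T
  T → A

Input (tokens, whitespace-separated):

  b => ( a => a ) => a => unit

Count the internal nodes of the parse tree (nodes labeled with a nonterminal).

12

[T [A b] => [T [A ( [T [A a] => [T [A a]]] )] => [T [A a] => [T [A unit]]]]]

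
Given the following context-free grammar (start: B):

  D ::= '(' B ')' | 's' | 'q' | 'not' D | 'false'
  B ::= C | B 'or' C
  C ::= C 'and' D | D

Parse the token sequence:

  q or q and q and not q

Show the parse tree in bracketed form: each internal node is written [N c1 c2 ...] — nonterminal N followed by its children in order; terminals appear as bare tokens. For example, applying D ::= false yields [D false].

B
B or C
C or C
D or C
q or C
q or C and D
q or C and D and D
q or D and D and D
q or q and D and D
q or q and q and D
q or q and q and not D
q or q and q and not q

[B [B [C [D q]]] or [C [C [C [D q]] and [D q]] and [D not [D q]]]]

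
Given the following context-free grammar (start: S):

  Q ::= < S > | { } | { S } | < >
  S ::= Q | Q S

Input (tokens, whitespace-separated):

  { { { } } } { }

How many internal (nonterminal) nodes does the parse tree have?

[S [Q { [S [Q { [S [Q { }]] }]] }] [S [Q { }]]]

8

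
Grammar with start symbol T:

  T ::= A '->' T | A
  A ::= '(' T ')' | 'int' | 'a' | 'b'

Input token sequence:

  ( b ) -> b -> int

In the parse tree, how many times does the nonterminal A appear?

[T [A ( [T [A b]] )] -> [T [A b] -> [T [A int]]]]

4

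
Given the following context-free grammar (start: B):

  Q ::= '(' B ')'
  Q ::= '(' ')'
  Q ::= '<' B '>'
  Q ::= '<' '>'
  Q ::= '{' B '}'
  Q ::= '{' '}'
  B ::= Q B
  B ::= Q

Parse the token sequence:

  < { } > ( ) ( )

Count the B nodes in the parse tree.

[B [Q < [B [Q { }]] >] [B [Q ( )] [B [Q ( )]]]]

4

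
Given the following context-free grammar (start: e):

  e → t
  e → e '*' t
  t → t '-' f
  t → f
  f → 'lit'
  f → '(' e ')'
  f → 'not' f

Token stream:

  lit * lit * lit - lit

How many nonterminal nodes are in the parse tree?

[e [e [e [t [f lit]]] * [t [f lit]]] * [t [t [f lit]] - [f lit]]]

11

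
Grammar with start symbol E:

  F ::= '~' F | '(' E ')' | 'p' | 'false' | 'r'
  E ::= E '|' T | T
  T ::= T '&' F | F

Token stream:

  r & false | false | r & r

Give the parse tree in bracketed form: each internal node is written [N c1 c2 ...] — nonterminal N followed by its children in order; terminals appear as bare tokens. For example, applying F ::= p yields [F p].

E
E | T
E | T | T
T | T | T
T & F | T | T
F & F | T | T
r & F | T | T
r & false | T | T
r & false | F | T
r & false | false | T
r & false | false | T & F
r & false | false | F & F
r & false | false | r & F
r & false | false | r & r

[E [E [E [T [T [F r]] & [F false]]] | [T [F false]]] | [T [T [F r]] & [F r]]]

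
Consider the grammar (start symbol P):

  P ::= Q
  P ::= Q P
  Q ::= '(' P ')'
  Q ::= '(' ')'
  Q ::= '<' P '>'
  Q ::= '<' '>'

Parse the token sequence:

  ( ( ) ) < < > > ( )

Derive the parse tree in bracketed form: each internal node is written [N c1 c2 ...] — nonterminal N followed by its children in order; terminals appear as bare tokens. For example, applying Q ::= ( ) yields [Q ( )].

P
Q P
( P ) P
( Q ) P
( ( ) ) P
( ( ) ) Q P
( ( ) ) < P > P
( ( ) ) < Q > P
( ( ) ) < < > > P
( ( ) ) < < > > Q
( ( ) ) < < > > ( )

[P [Q ( [P [Q ( )]] )] [P [Q < [P [Q < >]] >] [P [Q ( )]]]]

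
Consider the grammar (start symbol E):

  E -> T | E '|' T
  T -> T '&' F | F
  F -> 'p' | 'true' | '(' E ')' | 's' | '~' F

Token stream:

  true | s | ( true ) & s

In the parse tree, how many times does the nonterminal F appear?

5

[E [E [E [T [F true]]] | [T [F s]]] | [T [T [F ( [E [T [F true]]] )]] & [F s]]]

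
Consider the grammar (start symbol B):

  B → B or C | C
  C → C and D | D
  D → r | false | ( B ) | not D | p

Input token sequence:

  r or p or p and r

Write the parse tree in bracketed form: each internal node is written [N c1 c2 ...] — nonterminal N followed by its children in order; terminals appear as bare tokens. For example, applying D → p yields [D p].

B
B or C
B or C or C
C or C or C
D or C or C
r or C or C
r or D or C
r or p or C
r or p or C and D
r or p or D and D
r or p or p and D
r or p or p and r

[B [B [B [C [D r]]] or [C [D p]]] or [C [C [D p]] and [D r]]]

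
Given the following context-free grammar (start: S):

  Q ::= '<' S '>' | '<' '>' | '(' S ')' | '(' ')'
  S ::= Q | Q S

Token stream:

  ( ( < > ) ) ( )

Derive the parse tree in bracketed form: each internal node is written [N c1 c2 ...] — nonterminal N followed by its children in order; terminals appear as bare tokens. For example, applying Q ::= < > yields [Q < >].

S
Q S
( S ) S
( Q ) S
( ( S ) ) S
( ( Q ) ) S
( ( < > ) ) S
( ( < > ) ) Q
( ( < > ) ) ( )

[S [Q ( [S [Q ( [S [Q < >]] )]] )] [S [Q ( )]]]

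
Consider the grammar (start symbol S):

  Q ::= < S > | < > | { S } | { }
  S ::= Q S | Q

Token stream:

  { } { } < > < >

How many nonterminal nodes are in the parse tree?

[S [Q { }] [S [Q { }] [S [Q < >] [S [Q < >]]]]]

8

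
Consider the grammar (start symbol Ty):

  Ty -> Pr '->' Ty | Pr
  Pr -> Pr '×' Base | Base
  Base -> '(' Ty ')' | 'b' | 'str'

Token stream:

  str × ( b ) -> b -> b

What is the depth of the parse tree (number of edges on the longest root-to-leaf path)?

[Ty [Pr [Pr [Base str]] × [Base ( [Ty [Pr [Base b]]] )]] -> [Ty [Pr [Base b]] -> [Ty [Pr [Base b]]]]]

6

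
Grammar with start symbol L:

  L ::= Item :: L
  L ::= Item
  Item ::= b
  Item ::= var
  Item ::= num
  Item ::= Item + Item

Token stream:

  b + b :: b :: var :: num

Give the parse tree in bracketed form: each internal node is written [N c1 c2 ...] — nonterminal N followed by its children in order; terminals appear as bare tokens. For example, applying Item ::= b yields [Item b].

L
Item :: L
Item + Item :: L
b + Item :: L
b + b :: L
b + b :: Item :: L
b + b :: b :: L
b + b :: b :: Item :: L
b + b :: b :: var :: L
b + b :: b :: var :: Item
b + b :: b :: var :: num

[L [Item [Item b] + [Item b]] :: [L [Item b] :: [L [Item var] :: [L [Item num]]]]]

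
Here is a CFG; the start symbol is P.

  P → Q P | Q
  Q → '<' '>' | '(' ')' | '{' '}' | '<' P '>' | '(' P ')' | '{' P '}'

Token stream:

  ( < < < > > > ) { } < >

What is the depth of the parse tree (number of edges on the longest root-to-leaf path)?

8

[P [Q ( [P [Q < [P [Q < [P [Q < >]] >]] >]] )] [P [Q { }] [P [Q < >]]]]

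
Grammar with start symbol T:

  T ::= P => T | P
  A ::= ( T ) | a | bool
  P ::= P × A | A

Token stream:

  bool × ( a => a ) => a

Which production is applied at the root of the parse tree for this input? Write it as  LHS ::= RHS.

[T [P [P [A bool]] × [A ( [T [P [A a]] => [T [P [A a]]]] )]] => [T [P [A a]]]]

T ::= P => T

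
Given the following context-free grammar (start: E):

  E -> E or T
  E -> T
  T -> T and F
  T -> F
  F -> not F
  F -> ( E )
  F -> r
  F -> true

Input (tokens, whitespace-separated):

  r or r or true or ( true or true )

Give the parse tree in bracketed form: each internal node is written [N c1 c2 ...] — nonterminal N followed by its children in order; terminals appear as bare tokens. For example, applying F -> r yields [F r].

[E [E [E [E [T [F r]]] or [T [F r]]] or [T [F true]]] or [T [F ( [E [E [T [F true]]] or [T [F true]]] )]]]

E
E or T
E or T or T
E or T or T or T
T or T or T or T
F or T or T or T
r or T or T or T
r or F or T or T
r or r or T or T
r or r or F or T
r or r or true or T
r or r or true or F
r or r or true or ( E )
r or r or true or ( E or T )
r or r or true or ( T or T )
r or r or true or ( F or T )
r or r or true or ( true or T )
r or r or true or ( true or F )
r or r or true or ( true or true )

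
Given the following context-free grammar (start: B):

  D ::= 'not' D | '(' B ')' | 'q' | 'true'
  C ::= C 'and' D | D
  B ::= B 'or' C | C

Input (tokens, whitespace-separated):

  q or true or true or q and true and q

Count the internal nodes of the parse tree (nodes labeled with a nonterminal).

16

[B [B [B [B [C [D q]]] or [C [D true]]] or [C [D true]]] or [C [C [C [D q]] and [D true]] and [D q]]]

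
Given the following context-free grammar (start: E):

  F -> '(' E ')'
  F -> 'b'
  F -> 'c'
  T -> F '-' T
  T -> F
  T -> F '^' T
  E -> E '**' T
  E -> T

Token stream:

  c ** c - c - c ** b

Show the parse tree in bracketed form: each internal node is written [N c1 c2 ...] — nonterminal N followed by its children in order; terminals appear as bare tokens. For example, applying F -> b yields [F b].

E
E ** T
E ** T ** T
T ** T ** T
F ** T ** T
c ** T ** T
c ** F - T ** T
c ** c - T ** T
c ** c - F - T ** T
c ** c - c - T ** T
c ** c - c - F ** T
c ** c - c - c ** T
c ** c - c - c ** F
c ** c - c - c ** b

[E [E [E [T [F c]]] ** [T [F c] - [T [F c] - [T [F c]]]]] ** [T [F b]]]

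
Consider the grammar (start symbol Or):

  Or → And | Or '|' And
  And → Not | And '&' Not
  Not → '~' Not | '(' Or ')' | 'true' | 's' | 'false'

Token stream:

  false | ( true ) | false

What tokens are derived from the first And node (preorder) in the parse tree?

false

[Or [Or [Or [And [Not false]]] | [And [Not ( [Or [And [Not true]]] )]]] | [And [Not false]]]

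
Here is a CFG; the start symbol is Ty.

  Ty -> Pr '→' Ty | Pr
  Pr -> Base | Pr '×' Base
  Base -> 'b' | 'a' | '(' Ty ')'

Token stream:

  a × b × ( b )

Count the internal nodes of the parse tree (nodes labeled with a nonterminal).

10

[Ty [Pr [Pr [Pr [Base a]] × [Base b]] × [Base ( [Ty [Pr [Base b]]] )]]]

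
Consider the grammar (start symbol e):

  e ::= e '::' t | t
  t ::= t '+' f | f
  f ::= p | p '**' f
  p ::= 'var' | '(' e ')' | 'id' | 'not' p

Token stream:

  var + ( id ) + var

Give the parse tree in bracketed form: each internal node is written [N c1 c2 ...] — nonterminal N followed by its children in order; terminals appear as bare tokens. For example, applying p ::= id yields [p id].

[e [t [t [t [f [p var]]] + [f [p ( [e [t [f [p id]]]] )]]] + [f [p var]]]]

e
t
t + f
t + f + f
f + f + f
p + f + f
var + f + f
var + p + f
var + ( e ) + f
var + ( t ) + f
var + ( f ) + f
var + ( p ) + f
var + ( id ) + f
var + ( id ) + p
var + ( id ) + var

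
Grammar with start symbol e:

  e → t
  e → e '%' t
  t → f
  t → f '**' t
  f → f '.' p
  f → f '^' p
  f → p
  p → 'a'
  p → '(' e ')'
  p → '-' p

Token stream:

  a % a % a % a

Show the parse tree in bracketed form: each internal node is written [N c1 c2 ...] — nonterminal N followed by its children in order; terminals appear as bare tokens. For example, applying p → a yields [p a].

e
e % t
e % t % t
e % t % t % t
t % t % t % t
f % t % t % t
p % t % t % t
a % t % t % t
a % f % t % t
a % p % t % t
a % a % t % t
a % a % f % t
a % a % p % t
a % a % a % t
a % a % a % f
a % a % a % p
a % a % a % a

[e [e [e [e [t [f [p a]]]] % [t [f [p a]]]] % [t [f [p a]]]] % [t [f [p a]]]]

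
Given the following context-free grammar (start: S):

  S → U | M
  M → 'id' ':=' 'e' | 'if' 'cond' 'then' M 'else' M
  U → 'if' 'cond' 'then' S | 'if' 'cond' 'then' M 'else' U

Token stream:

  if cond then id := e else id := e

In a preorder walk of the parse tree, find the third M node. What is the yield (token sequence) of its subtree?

id := e

[S [M if cond then [M id := e] else [M id := e]]]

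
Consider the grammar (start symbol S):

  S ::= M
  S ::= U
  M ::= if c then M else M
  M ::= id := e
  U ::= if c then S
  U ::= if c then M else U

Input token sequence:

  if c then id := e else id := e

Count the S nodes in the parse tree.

[S [M if c then [M id := e] else [M id := e]]]

1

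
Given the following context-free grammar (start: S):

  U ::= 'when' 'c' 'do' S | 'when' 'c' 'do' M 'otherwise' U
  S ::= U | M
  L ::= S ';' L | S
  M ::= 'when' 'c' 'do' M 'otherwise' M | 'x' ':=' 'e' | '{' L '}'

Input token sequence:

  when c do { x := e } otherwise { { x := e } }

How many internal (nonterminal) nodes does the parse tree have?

[S [M when c do [M { [L [S [M x := e]]] }] otherwise [M { [L [S [M { [L [S [M x := e]]] }]]] }]]]

13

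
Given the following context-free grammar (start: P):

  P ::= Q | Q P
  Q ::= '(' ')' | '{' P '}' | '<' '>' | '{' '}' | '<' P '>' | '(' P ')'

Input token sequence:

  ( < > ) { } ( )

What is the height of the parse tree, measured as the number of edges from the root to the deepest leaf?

[P [Q ( [P [Q < >]] )] [P [Q { }] [P [Q ( )]]]]

4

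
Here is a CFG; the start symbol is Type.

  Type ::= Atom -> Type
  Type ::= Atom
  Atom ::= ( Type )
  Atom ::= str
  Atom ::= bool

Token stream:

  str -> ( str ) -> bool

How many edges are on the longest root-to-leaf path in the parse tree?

[Type [Atom str] -> [Type [Atom ( [Type [Atom str]] )] -> [Type [Atom bool]]]]

5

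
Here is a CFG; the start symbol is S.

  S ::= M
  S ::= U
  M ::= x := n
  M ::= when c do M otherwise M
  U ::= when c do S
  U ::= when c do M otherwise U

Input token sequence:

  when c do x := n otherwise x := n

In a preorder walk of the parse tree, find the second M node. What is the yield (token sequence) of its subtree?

[S [M when c do [M x := n] otherwise [M x := n]]]

x := n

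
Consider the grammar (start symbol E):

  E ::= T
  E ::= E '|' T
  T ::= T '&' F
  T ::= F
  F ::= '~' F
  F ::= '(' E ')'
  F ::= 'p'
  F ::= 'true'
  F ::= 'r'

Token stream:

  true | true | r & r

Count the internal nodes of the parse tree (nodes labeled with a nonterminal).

11

[E [E [E [T [F true]]] | [T [F true]]] | [T [T [F r]] & [F r]]]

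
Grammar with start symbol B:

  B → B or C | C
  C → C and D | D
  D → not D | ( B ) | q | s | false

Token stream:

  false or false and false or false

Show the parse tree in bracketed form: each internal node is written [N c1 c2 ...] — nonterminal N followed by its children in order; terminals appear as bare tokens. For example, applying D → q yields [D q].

B
B or C
B or C or C
C or C or C
D or C or C
false or C or C
false or C and D or C
false or D and D or C
false or false and D or C
false or false and false or C
false or false and false or D
false or false and false or false

[B [B [B [C [D false]]] or [C [C [D false]] and [D false]]] or [C [D false]]]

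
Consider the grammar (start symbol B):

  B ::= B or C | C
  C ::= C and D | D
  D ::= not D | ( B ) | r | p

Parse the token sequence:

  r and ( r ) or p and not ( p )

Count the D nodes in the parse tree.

7

[B [B [C [C [D r]] and [D ( [B [C [D r]]] )]]] or [C [C [D p]] and [D not [D ( [B [C [D p]]] )]]]]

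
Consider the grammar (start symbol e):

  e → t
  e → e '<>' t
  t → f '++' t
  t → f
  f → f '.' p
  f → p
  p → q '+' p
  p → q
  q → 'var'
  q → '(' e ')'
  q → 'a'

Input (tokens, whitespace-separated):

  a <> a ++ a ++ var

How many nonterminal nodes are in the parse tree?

18

[e [e [t [f [p [q a]]]]] <> [t [f [p [q a]]] ++ [t [f [p [q a]]] ++ [t [f [p [q var]]]]]]]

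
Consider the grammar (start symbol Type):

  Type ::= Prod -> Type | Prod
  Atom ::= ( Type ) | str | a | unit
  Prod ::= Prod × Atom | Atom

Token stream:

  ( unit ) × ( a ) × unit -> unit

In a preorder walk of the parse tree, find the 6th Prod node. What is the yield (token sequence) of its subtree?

unit

[Type [Prod [Prod [Prod [Atom ( [Type [Prod [Atom unit]]] )]] × [Atom ( [Type [Prod [Atom a]]] )]] × [Atom unit]] -> [Type [Prod [Atom unit]]]]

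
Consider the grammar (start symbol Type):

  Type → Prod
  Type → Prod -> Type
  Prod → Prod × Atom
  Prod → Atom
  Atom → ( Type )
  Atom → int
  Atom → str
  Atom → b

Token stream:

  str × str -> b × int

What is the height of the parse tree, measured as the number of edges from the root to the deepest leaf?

[Type [Prod [Prod [Atom str]] × [Atom str]] -> [Type [Prod [Prod [Atom b]] × [Atom int]]]]

5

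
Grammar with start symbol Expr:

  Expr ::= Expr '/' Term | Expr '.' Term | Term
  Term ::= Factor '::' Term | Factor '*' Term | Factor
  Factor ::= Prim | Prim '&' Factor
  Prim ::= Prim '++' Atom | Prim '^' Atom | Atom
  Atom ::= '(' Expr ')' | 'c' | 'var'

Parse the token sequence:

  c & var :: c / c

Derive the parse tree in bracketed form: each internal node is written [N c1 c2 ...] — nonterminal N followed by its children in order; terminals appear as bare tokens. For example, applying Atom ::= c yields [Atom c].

[Expr [Expr [Term [Factor [Prim [Atom c]] & [Factor [Prim [Atom var]]]] :: [Term [Factor [Prim [Atom c]]]]]] / [Term [Factor [Prim [Atom c]]]]]

Expr
Expr / Term
Term / Term
Factor :: Term / Term
Prim & Factor :: Term / Term
Atom & Factor :: Term / Term
c & Factor :: Term / Term
c & Prim :: Term / Term
c & Atom :: Term / Term
c & var :: Term / Term
c & var :: Factor / Term
c & var :: Prim / Term
c & var :: Atom / Term
c & var :: c / Term
c & var :: c / Factor
c & var :: c / Prim
c & var :: c / Atom
c & var :: c / c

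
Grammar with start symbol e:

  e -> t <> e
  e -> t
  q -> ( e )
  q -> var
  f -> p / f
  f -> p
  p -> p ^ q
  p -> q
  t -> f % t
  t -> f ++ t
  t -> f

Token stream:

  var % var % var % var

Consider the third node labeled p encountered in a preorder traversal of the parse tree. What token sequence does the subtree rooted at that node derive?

[e [t [f [p [q var]]] % [t [f [p [q var]]] % [t [f [p [q var]]] % [t [f [p [q var]]]]]]]]

var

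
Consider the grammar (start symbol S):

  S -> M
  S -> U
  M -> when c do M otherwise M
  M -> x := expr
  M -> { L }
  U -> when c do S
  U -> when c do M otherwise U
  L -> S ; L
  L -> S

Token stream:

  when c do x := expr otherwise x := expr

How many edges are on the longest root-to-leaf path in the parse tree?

[S [M when c do [M x := expr] otherwise [M x := expr]]]

3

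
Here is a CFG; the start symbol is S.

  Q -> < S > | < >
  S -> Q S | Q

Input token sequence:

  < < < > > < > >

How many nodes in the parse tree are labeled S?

4

[S [Q < [S [Q < [S [Q < >]] >] [S [Q < >]]] >]]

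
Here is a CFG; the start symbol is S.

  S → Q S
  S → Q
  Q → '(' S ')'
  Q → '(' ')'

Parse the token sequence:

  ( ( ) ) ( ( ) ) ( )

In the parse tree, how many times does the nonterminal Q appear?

5

[S [Q ( [S [Q ( )]] )] [S [Q ( [S [Q ( )]] )] [S [Q ( )]]]]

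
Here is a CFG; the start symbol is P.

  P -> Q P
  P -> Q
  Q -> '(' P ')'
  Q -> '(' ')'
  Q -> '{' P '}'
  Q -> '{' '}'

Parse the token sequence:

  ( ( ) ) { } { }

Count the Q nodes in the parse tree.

4

[P [Q ( [P [Q ( )]] )] [P [Q { }] [P [Q { }]]]]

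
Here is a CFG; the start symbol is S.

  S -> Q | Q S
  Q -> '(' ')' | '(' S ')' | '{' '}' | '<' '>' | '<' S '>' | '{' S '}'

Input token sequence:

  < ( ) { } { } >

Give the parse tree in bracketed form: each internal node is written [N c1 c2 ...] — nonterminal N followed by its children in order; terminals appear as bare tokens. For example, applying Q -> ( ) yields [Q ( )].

S
Q
< S >
< Q S >
< ( ) S >
< ( ) Q S >
< ( ) { } S >
< ( ) { } Q >
< ( ) { } { } >

[S [Q < [S [Q ( )] [S [Q { }] [S [Q { }]]]] >]]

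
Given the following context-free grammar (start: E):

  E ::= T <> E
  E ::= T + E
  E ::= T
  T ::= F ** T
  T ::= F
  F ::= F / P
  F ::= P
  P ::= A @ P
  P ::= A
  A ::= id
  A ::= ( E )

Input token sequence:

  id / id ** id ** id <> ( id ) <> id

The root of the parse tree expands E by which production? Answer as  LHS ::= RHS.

[E [T [F [F [P [A id]]] / [P [A id]]] ** [T [F [P [A id]]] ** [T [F [P [A id]]]]]] <> [E [T [F [P [A ( [E [T [F [P [A id]]]]] )]]]] <> [E [T [F [P [A id]]]]]]]

E ::= T <> E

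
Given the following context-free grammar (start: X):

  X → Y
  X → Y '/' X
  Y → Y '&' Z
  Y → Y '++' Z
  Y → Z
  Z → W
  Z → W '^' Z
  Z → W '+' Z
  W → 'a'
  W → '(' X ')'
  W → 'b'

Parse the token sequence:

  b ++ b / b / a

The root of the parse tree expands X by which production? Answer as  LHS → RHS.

X → Y '/' X

[X [Y [Y [Z [W b]]] ++ [Z [W b]]] / [X [Y [Z [W b]]] / [X [Y [Z [W a]]]]]]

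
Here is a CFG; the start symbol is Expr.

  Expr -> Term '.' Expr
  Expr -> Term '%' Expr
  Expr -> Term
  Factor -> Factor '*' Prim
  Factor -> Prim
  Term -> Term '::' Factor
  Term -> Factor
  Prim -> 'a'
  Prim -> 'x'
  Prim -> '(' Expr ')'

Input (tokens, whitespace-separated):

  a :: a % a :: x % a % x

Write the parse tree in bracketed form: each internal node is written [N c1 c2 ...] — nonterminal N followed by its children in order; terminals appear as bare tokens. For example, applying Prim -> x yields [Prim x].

Expr
Term % Expr
Term :: Factor % Expr
Factor :: Factor % Expr
Prim :: Factor % Expr
a :: Factor % Expr
a :: Prim % Expr
a :: a % Expr
a :: a % Term % Expr
a :: a % Term :: Factor % Expr
a :: a % Factor :: Factor % Expr
a :: a % Prim :: Factor % Expr
a :: a % a :: Factor % Expr
a :: a % a :: Prim % Expr
a :: a % a :: x % Expr
a :: a % a :: x % Term % Expr
a :: a % a :: x % Factor % Expr
a :: a % a :: x % Prim % Expr
a :: a % a :: x % a % Expr
a :: a % a :: x % a % Term
a :: a % a :: x % a % Factor
a :: a % a :: x % a % Prim
a :: a % a :: x % a % x

[Expr [Term [Term [Factor [Prim a]]] :: [Factor [Prim a]]] % [Expr [Term [Term [Factor [Prim a]]] :: [Factor [Prim x]]] % [Expr [Term [Factor [Prim a]]] % [Expr [Term [Factor [Prim x]]]]]]]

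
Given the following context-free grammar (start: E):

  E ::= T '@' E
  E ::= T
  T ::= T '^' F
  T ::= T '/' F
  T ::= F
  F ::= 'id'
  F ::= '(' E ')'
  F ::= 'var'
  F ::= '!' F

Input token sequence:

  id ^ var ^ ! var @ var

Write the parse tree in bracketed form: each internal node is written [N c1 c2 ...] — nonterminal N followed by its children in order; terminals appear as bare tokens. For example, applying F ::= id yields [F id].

E
T @ E
T ^ F @ E
T ^ F ^ F @ E
F ^ F ^ F @ E
id ^ F ^ F @ E
id ^ var ^ F @ E
id ^ var ^ ! F @ E
id ^ var ^ ! var @ E
id ^ var ^ ! var @ T
id ^ var ^ ! var @ F
id ^ var ^ ! var @ var

[E [T [T [T [F id]] ^ [F var]] ^ [F ! [F var]]] @ [E [T [F var]]]]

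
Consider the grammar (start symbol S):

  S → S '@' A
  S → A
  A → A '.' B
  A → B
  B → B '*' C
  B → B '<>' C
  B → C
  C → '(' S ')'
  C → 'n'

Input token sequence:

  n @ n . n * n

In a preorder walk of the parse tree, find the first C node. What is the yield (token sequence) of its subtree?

[S [S [A [B [C n]]]] @ [A [A [B [C n]]] . [B [B [C n]] * [C n]]]]

n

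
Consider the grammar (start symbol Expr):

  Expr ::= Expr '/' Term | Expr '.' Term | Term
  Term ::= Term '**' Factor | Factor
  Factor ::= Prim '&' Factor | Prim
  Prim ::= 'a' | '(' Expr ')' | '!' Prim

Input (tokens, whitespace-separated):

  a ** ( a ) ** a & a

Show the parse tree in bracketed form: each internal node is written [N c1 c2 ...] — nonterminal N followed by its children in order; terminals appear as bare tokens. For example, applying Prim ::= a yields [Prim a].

Expr
Term
Term ** Factor
Term ** Factor ** Factor
Factor ** Factor ** Factor
Prim ** Factor ** Factor
a ** Factor ** Factor
a ** Prim ** Factor
a ** ( Expr ) ** Factor
a ** ( Term ) ** Factor
a ** ( Factor ) ** Factor
a ** ( Prim ) ** Factor
a ** ( a ) ** Factor
a ** ( a ) ** Prim & Factor
a ** ( a ) ** a & Factor
a ** ( a ) ** a & Prim
a ** ( a ) ** a & a

[Expr [Term [Term [Term [Factor [Prim a]]] ** [Factor [Prim ( [Expr [Term [Factor [Prim a]]]] )]]] ** [Factor [Prim a] & [Factor [Prim a]]]]]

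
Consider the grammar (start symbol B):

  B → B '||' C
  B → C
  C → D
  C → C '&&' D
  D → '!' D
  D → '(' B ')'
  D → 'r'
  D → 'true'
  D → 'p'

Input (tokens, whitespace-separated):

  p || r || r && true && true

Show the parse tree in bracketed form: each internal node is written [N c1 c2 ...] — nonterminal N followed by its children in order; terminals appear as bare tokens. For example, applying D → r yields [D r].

B
B || C
B || C || C
C || C || C
D || C || C
p || C || C
p || D || C
p || r || C
p || r || C && D
p || r || C && D && D
p || r || D && D && D
p || r || r && D && D
p || r || r && true && D
p || r || r && true && true

[B [B [B [C [D p]]] || [C [D r]]] || [C [C [C [D r]] && [D true]] && [D true]]]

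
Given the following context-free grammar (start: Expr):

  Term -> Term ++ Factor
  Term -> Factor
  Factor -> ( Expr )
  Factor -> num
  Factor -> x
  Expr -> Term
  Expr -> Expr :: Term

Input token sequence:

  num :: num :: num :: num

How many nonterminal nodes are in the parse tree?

12

[Expr [Expr [Expr [Expr [Term [Factor num]]] :: [Term [Factor num]]] :: [Term [Factor num]]] :: [Term [Factor num]]]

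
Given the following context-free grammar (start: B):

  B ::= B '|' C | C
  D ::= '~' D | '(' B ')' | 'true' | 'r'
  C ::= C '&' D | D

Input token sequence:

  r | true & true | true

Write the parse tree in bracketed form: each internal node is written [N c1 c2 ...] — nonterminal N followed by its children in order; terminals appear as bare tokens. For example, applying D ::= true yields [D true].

B
B | C
B | C | C
C | C | C
D | C | C
r | C | C
r | C & D | C
r | D & D | C
r | true & D | C
r | true & true | C
r | true & true | D
r | true & true | true

[B [B [B [C [D r]]] | [C [C [D true]] & [D true]]] | [C [D true]]]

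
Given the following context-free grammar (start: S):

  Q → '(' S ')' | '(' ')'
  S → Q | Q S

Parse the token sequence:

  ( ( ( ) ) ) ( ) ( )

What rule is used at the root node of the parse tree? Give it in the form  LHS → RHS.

S → Q S

[S [Q ( [S [Q ( [S [Q ( )]] )]] )] [S [Q ( )] [S [Q ( )]]]]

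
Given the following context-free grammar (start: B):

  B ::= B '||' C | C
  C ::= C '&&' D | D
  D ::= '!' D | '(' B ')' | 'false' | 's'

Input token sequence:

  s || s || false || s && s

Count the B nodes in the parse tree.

4

[B [B [B [B [C [D s]]] || [C [D s]]] || [C [D false]]] || [C [C [D s]] && [D s]]]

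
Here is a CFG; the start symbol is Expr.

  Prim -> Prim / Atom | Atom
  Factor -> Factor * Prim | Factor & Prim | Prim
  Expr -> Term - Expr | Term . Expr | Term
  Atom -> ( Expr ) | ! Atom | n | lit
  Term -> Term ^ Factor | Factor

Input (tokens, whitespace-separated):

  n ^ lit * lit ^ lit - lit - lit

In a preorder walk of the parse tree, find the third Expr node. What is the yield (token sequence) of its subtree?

lit

[Expr [Term [Term [Term [Factor [Prim [Atom n]]]] ^ [Factor [Factor [Prim [Atom lit]]] * [Prim [Atom lit]]]] ^ [Factor [Prim [Atom lit]]]] - [Expr [Term [Factor [Prim [Atom lit]]]] - [Expr [Term [Factor [Prim [Atom lit]]]]]]]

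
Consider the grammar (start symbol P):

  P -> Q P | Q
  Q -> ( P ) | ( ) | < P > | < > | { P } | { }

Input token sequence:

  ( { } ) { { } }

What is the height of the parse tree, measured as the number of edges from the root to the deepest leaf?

[P [Q ( [P [Q { }]] )] [P [Q { [P [Q { }]] }]]]

5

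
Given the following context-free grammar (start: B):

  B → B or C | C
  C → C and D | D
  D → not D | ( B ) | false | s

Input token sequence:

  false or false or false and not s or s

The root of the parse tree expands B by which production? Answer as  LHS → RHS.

[B [B [B [B [C [D false]]] or [C [D false]]] or [C [C [D false]] and [D not [D s]]]] or [C [D s]]]

B → B or C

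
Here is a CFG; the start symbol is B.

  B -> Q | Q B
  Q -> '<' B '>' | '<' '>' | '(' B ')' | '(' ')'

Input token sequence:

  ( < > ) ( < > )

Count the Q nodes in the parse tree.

[B [Q ( [B [Q < >]] )] [B [Q ( [B [Q < >]] )]]]

4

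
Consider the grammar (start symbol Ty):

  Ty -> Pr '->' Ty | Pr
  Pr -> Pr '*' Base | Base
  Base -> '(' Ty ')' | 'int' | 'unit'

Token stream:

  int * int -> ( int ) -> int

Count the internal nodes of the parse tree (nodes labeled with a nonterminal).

[Ty [Pr [Pr [Base int]] * [Base int]] -> [Ty [Pr [Base ( [Ty [Pr [Base int]]] )]] -> [Ty [Pr [Base int]]]]]

14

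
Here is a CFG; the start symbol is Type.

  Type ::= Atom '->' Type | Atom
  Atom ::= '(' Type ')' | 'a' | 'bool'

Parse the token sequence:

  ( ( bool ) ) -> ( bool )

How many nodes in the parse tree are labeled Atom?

[Type [Atom ( [Type [Atom ( [Type [Atom bool]] )]] )] -> [Type [Atom ( [Type [Atom bool]] )]]]

5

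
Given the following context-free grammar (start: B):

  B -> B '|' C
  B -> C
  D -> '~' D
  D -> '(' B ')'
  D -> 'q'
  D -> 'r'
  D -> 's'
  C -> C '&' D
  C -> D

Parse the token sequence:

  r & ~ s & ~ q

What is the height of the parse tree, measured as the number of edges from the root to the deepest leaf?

5

[B [C [C [C [D r]] & [D ~ [D s]]] & [D ~ [D q]]]]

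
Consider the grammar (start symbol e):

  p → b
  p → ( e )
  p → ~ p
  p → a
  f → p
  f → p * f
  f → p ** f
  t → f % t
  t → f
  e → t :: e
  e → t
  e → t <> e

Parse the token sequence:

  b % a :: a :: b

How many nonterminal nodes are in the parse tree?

15

[e [t [f [p b]] % [t [f [p a]]]] :: [e [t [f [p a]]] :: [e [t [f [p b]]]]]]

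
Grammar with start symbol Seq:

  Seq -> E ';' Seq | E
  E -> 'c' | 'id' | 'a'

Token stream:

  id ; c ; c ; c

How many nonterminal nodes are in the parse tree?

8

[Seq [E id] ; [Seq [E c] ; [Seq [E c] ; [Seq [E c]]]]]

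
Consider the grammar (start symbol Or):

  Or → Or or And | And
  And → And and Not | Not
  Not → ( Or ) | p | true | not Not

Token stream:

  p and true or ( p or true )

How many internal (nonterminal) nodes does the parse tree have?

14

[Or [Or [And [And [Not p]] and [Not true]]] or [And [Not ( [Or [Or [And [Not p]]] or [And [Not true]]] )]]]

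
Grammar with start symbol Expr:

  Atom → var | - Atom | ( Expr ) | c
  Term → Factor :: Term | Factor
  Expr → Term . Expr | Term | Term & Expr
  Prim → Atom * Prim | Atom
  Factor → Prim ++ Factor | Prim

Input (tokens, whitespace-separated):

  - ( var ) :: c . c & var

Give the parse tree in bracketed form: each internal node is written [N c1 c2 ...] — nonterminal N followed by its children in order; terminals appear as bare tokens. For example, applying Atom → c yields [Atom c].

[Expr [Term [Factor [Prim [Atom - [Atom ( [Expr [Term [Factor [Prim [Atom var]]]]] )]]]] :: [Term [Factor [Prim [Atom c]]]]] . [Expr [Term [Factor [Prim [Atom c]]]] & [Expr [Term [Factor [Prim [Atom var]]]]]]]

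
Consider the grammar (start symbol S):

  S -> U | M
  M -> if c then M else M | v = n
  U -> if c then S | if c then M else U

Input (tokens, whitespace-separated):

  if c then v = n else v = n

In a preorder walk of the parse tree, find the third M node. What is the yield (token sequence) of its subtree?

v = n

[S [M if c then [M v = n] else [M v = n]]]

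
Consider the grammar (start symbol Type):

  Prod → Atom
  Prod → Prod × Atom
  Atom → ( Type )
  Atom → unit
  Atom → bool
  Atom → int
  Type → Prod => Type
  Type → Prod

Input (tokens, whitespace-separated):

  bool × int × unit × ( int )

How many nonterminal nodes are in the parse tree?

12

[Type [Prod [Prod [Prod [Prod [Atom bool]] × [Atom int]] × [Atom unit]] × [Atom ( [Type [Prod [Atom int]]] )]]]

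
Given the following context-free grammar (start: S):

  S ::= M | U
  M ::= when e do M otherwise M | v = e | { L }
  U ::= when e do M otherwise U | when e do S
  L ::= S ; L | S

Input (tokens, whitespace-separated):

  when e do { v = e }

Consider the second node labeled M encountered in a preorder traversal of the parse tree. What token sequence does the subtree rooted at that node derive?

[S [U when e do [S [M { [L [S [M v = e]]] }]]]]

v = e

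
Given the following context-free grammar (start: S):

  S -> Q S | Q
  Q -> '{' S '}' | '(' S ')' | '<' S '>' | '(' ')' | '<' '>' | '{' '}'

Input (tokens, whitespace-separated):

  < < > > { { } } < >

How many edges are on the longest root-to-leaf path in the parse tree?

[S [Q < [S [Q < >]] >] [S [Q { [S [Q { }]] }] [S [Q < >]]]]

5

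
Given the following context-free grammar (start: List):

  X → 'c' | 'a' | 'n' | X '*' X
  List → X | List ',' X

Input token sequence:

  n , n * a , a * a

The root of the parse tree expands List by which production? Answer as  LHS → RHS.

[List [List [List [X n]] , [X [X n] * [X a]]] , [X [X a] * [X a]]]

List → List ',' X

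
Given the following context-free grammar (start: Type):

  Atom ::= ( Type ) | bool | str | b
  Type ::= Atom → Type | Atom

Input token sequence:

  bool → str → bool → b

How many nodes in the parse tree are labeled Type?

4

[Type [Atom bool] → [Type [Atom str] → [Type [Atom bool] → [Type [Atom b]]]]]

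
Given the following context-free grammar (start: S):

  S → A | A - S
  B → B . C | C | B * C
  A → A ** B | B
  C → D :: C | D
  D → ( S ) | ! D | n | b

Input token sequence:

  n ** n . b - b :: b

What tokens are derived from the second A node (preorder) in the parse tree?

n

[S [A [A [B [C [D n]]]] ** [B [B [C [D n]]] . [C [D b]]]] - [S [A [B [C [D b] :: [C [D b]]]]]]]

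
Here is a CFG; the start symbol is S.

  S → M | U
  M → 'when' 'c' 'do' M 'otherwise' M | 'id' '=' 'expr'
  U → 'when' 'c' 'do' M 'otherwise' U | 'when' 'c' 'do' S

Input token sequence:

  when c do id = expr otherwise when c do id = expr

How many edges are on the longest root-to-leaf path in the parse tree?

[S [U when c do [M id = expr] otherwise [U when c do [S [M id = expr]]]]]

5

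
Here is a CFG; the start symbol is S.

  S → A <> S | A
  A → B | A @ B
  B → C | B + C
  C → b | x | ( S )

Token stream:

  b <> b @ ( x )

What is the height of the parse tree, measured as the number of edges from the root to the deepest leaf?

[S [A [B [C b]]] <> [S [A [A [B [C b]]] @ [B [C ( [S [A [B [C x]]]] )]]]]]

9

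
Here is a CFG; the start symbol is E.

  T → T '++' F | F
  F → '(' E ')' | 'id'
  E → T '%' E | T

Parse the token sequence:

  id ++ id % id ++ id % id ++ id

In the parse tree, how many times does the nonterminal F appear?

[E [T [T [F id]] ++ [F id]] % [E [T [T [F id]] ++ [F id]] % [E [T [T [F id]] ++ [F id]]]]]

6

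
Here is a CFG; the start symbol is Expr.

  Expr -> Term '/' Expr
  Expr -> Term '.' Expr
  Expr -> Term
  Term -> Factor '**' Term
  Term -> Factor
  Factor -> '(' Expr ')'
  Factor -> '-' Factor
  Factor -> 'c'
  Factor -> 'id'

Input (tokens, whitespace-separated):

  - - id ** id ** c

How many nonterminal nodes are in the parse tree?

[Expr [Term [Factor - [Factor - [Factor id]]] ** [Term [Factor id] ** [Term [Factor c]]]]]

9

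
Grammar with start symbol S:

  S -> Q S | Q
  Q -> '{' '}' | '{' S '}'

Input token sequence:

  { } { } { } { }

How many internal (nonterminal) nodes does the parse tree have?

8

[S [Q { }] [S [Q { }] [S [Q { }] [S [Q { }]]]]]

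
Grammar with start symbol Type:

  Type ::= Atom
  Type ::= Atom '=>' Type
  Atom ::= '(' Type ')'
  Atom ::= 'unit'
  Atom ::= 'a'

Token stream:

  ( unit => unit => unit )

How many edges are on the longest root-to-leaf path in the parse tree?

6

[Type [Atom ( [Type [Atom unit] => [Type [Atom unit] => [Type [Atom unit]]]] )]]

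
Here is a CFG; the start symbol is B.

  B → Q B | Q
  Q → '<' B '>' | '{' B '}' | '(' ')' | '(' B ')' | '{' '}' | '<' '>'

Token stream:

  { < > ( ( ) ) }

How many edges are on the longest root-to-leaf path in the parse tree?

7

[B [Q { [B [Q < >] [B [Q ( [B [Q ( )]] )]]] }]]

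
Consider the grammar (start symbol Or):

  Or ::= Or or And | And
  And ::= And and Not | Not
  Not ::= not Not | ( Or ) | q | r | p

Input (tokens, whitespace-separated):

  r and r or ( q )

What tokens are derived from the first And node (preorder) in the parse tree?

[Or [Or [And [And [Not r]] and [Not r]]] or [And [Not ( [Or [And [Not q]]] )]]]

r and r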